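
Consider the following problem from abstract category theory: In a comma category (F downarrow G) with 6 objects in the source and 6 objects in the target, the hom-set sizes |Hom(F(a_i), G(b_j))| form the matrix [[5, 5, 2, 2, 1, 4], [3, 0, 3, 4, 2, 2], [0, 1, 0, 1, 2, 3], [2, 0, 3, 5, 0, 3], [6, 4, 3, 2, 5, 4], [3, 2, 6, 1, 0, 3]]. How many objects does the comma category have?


Objects of (F downarrow G) are triples (a, b, h: F(a)->G(b)).
The count equals the sum of all entries in the hom-matrix.
sum(row 0) = 19
sum(row 1) = 14
sum(row 2) = 7
sum(row 3) = 13
sum(row 4) = 24
sum(row 5) = 15
Grand total = 92

92


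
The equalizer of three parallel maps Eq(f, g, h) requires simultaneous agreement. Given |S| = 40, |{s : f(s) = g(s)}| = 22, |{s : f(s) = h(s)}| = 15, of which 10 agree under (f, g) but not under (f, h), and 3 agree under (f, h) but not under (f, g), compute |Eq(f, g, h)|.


Eq(f, g, h) is the triple-agreement set: points in S where all three
maps take the same value. Using inclusion-exclusion on the pairwise data:
Pair (f, g) agrees on 22 points; pair (f, h) on 15 points.
Points agreeing under (f, g) but not (f, h) = 10; under (f, h) but not (f, g) = 3.
Triple-agreement = agreement-in-(f, g) minus points that agree under (f, g) but not (f, h):
|Eq(f, g, h)| = 22 - 10 = 12
(cross-check via (f, h): 15 - 3 = 12.)

12


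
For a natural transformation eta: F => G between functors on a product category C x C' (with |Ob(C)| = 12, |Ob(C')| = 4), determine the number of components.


A natural transformation eta: F => G assigns one component morphism per
object of the domain category.
The domain is the product category C x C', so
|Ob(C x C')| = |Ob(C)| * |Ob(C')| = 12 * 4 = 48.
Therefore eta has 48 component morphisms.

48


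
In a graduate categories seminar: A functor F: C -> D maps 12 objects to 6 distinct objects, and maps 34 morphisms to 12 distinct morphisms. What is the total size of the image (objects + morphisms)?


The image of F consists of distinct objects and distinct morphisms.
|Im(F)| on objects = 6
|Im(F)| on morphisms = 12
Total image cardinality = 6 + 12 = 18

18


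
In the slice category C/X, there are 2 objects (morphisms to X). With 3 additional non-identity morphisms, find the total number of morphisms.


In the slice category C/X, objects are morphisms to X.
Identity morphisms: 2 (one per object of C/X).
Non-identity morphisms: 3.
Total = 2 + 3 = 5

5


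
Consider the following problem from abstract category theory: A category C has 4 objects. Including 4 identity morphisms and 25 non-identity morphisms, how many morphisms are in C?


Each object has an identity morphism, giving 4 identities.
Adding the 25 non-identity morphisms:
Total = 4 + 25 = 29

29


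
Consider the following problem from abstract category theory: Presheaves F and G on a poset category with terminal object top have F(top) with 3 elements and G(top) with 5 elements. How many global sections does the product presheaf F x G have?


Global sections of a presheaf on a poset with terminal top satisfy
Gamma(H) ~ H(top). Presheaves admit pointwise products, so
(F x G)(top) = F(top) x G(top) (Cartesian product).
|Gamma(F x G)| = |F(top)| * |G(top)| = 3 * 5 = 15.

15


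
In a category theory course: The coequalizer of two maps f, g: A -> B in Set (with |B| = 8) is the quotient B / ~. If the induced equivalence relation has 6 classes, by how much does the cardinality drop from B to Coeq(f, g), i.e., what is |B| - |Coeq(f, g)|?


The coequalizer Coeq(f, g) = B / ~ has one element per equivalence class.
|B| = 8, |Coeq(f, g)| = 6.
|B| - |Coeq(f, g)| = 8 - 6 = 2.

2


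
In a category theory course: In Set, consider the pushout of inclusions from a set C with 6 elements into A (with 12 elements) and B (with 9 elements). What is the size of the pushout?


The pushout A +_C B identifies the images of C in A and B.
|A +_C B| = |A| + |B| - |C| (for injections).
= 12 + 9 - 6 = 15

15


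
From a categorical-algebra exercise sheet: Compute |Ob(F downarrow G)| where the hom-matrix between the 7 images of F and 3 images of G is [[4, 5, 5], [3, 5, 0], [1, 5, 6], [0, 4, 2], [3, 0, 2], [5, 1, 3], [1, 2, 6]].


Objects of (F downarrow G) are triples (a, b, h: F(a)->G(b)).
The count equals the sum of all entries in the hom-matrix.
sum(row 0) = 14
sum(row 1) = 8
sum(row 2) = 12
sum(row 3) = 6
sum(row 4) = 5
sum(row 5) = 9
sum(row 6) = 9
Grand total = 63

63


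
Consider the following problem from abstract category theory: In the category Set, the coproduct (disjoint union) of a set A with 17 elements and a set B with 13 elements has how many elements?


In Set, the coproduct A + B is the disjoint union.
|A + B| = |A| + |B| = 17 + 13 = 30

30


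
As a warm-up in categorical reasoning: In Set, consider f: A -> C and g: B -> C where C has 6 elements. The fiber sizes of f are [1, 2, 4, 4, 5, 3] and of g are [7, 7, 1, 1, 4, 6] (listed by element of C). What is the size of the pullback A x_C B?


The pullback A x_C B consists of pairs (a, b) with f(a) = g(b).
For each element c in C, the fiber product has |f^-1(c)| * |g^-1(c)| elements.
Summing over C: 1 * 7 + 2 * 7 + 4 * 1 + 4 * 1 + 5 * 4 + 3 * 6
= 7 + 14 + 4 + 4 + 20 + 18 = 67

67


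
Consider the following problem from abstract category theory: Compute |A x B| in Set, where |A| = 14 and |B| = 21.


In Set, the product A x B is the Cartesian product.
By the universal property, |A x B| = |A| * |B|.
|A x B| = 14 * 21 = 294

294


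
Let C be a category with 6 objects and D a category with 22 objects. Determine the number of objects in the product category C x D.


The product category C x D has objects that are pairs (c, d).
Number of pairs = |Ob(C)| * |Ob(D)| = 6 * 22 = 132

132


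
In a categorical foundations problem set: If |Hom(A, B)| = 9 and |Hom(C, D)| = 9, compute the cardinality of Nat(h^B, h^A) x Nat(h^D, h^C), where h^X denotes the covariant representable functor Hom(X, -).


By the Yoneda lemma, Nat(h^B, h^A) is isomorphic to Hom(A, B),
so |Nat(h^B, h^A)| = |Hom(A, B)| and |Nat(h^D, h^C)| = |Hom(C, D)|.
|Hom(A, B)| = 9, |Hom(C, D)| = 9.
|Nat(h^B, h^A) x Nat(h^D, h^C)| = 9 * 9 = 81

81


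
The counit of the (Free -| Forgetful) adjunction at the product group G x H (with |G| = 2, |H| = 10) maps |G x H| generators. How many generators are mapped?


The counit epsilon_K: F(U(K)) -> K of the Free-Forgetful adjunction
maps |K| generators of F(U(K)) into K. For K = G x H (the product group),
|G x H| = |G| * |H|.
Total generators mapped = 2 * 10 = 20.

20


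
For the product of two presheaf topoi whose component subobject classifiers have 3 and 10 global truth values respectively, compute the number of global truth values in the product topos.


In a product of presheaf topoi E_1 x E_2, the subobject classifier
is Omega = Omega_1 x Omega_2 (componentwise), so
|Omega(top)| = |Omega_1(top_1)| * |Omega_2(top_2)|.
= 3 * 10 = 30.

30


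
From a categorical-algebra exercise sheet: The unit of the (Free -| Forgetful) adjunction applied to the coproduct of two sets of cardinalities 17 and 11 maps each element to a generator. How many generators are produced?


The unit eta_X: X -> U(F(X)) of the Free-Forgetful adjunction
maps each element of X to a generator of F(X). For X = S + T (disjoint
union in Set), |S + T| = |S| + |T|.
Total mappings = 17 + 11 = 28.

28


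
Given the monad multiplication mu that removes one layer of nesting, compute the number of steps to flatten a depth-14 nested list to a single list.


Each application of mu: T^2 -> T removes one layer of nesting.
Starting at depth 14 (i.e., T^14(X)), we need to reach T(X).
Number of mu applications = 14 - 1 = 13

13


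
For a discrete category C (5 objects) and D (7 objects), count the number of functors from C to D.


A functor from a discrete category C to D is determined by
where each object maps. Each of the 5 objects of C can map
to any of the 7 objects of D independently.
Number of functors = 7^5 = 16807

16807


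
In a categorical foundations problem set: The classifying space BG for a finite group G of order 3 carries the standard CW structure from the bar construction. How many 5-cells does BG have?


In the bar-construction CW model of BG, the n-cells are indexed by
n-tuples [g_1|...|g_n] of non-identity elements of G (degenerate
simplices with some g_i = e do not contribute cells), so there are
(|G| - 1)^n n-cells.
For dim = 5 with |G| = 3:
cells = (3 - 1)^5 = 2^5 = 32

32


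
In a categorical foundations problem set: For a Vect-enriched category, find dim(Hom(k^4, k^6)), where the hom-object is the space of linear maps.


In Vect-enriched categories, Hom(k^n, k^m) is the space of m x n matrices.
dim(Hom(k^4, k^6)) = 6 * 4 = 24

24


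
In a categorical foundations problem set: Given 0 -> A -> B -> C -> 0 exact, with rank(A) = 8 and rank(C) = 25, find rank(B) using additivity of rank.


For a short exact sequence 0 -> A -> B -> C -> 0,
rank is additive: rank(B) = rank(A) + rank(C).
rank(B) = 8 + 25 = 33

33


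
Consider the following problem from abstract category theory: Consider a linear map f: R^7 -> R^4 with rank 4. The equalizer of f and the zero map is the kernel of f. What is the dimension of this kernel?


The equalizer of f and the zero map is ker(f).
By the rank-nullity theorem: dim(ker(f)) = dim(domain) - rank(f).
dim(ker(f)) = 7 - 4 = 3

3


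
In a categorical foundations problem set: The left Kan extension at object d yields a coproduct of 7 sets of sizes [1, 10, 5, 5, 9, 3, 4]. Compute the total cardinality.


Pointwise, the left Kan extension (Lan_F H)(d) is the colimit, indexed
by the comma category (F downarrow d), of H composed with the
projection (F downarrow d) -> C. Here that colimit is given
as a coproduct (disjoint union) of sets, so its cardinality is the
sum of the sizes of the summands.
Coproduct of sets with sizes: 1 + 10 + 5 + 5 + 9 + 3 + 4
= 37

37


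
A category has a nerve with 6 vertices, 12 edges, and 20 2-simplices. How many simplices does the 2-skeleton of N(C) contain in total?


The 2-skeleton of the nerve N(C) consists of simplices in dimensions 0, 1, 2:
  |N(C)_0| = 6 (objects)
  |N(C)_1| = 12 (morphisms)
  |N(C)_2| = 20 (composable pairs)
Total = 6 + 12 + 20 = 38

38


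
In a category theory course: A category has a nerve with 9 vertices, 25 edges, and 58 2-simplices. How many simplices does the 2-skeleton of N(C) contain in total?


The 2-skeleton of the nerve N(C) consists of simplices in dimensions 0, 1, 2:
  |N(C)_0| = 9 (objects)
  |N(C)_1| = 25 (morphisms)
  |N(C)_2| = 58 (composable pairs)
Total = 9 + 25 + 58 = 92

92


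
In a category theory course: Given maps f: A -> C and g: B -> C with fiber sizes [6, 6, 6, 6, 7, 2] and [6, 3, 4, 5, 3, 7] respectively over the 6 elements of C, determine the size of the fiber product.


The pullback A x_C B consists of pairs (a, b) with f(a) = g(b).
For each element c in C, the fiber product has |f^-1(c)| * |g^-1(c)| elements.
Summing over C: 6 * 6 + 6 * 3 + 6 * 4 + 6 * 5 + 7 * 3 + 2 * 7
= 36 + 18 + 24 + 30 + 21 + 14 = 143

143


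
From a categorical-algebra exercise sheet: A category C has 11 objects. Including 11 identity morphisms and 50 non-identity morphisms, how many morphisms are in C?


Each object has an identity morphism, giving 11 identities.
Adding the 50 non-identity morphisms:
Total = 11 + 50 = 61

61


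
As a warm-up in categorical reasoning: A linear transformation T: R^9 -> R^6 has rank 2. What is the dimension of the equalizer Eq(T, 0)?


The equalizer of f and the zero map is ker(f).
By the rank-nullity theorem: dim(ker(f)) = dim(domain) - rank(f).
dim(ker(f)) = 9 - 2 = 7

7


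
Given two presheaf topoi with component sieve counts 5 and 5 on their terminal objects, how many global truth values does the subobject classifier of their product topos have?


In a product of presheaf topoi E_1 x E_2, the subobject classifier
is Omega = Omega_1 x Omega_2 (componentwise), so
|Omega(top)| = |Omega_1(top_1)| * |Omega_2(top_2)|.
= 5 * 5 = 25.

25


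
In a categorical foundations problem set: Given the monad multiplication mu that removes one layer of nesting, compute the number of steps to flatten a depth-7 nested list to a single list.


Each application of mu: T^2 -> T removes one layer of nesting.
Starting at depth 7 (i.e., T^7(X)), we need to reach T(X).
Number of mu applications = 7 - 1 = 6

6


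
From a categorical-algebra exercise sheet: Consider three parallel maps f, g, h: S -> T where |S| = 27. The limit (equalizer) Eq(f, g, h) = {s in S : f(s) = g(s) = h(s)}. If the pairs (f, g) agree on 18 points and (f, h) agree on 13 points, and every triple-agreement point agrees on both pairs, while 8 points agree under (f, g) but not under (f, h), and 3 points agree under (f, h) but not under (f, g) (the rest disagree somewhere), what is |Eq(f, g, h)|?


Eq(f, g, h) is the triple-agreement set: points in S where all three
maps take the same value. Using inclusion-exclusion on the pairwise data:
Pair (f, g) agrees on 18 points; pair (f, h) on 13 points.
Points agreeing under (f, g) but not (f, h) = 8; under (f, h) but not (f, g) = 3.
Triple-agreement = agreement-in-(f, g) minus points that agree under (f, g) but not (f, h):
|Eq(f, g, h)| = 18 - 8 = 10
(cross-check via (f, h): 13 - 3 = 10.)

10


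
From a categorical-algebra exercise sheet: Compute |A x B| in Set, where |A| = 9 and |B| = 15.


In Set, the product A x B is the Cartesian product.
By the universal property, |A x B| = |A| * |B|.
|A x B| = 9 * 15 = 135

135


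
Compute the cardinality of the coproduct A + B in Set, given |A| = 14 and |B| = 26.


In Set, the coproduct A + B is the disjoint union.
|A + B| = |A| + |B| = 14 + 26 = 40

40


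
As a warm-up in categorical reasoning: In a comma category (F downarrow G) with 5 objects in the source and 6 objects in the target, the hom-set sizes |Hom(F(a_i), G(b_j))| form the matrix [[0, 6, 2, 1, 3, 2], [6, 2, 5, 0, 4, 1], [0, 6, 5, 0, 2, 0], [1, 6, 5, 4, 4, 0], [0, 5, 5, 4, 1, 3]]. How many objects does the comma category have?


Objects of (F downarrow G) are triples (a, b, h: F(a)->G(b)).
The count equals the sum of all entries in the hom-matrix.
sum(row 0) = 14
sum(row 1) = 18
sum(row 2) = 13
sum(row 3) = 20
sum(row 4) = 18
Grand total = 83

83


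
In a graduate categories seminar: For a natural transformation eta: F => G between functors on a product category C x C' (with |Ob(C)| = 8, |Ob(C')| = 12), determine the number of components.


A natural transformation eta: F => G assigns one component morphism per
object of the domain category.
The domain is the product category C x C', so
|Ob(C x C')| = |Ob(C)| * |Ob(C')| = 8 * 12 = 96.
Therefore eta has 96 component morphisms.

96


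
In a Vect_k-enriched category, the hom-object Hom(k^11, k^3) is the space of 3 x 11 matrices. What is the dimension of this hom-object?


In Vect-enriched categories, Hom(k^n, k^m) is the space of m x n matrices.
dim(Hom(k^11, k^3)) = 3 * 11 = 33

33


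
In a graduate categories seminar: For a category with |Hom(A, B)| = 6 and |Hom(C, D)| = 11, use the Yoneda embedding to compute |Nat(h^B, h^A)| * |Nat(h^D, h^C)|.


By the Yoneda lemma, Nat(h^B, h^A) is isomorphic to Hom(A, B),
so |Nat(h^B, h^A)| = |Hom(A, B)| and |Nat(h^D, h^C)| = |Hom(C, D)|.
|Hom(A, B)| = 6, |Hom(C, D)| = 11.
|Nat(h^B, h^A) x Nat(h^D, h^C)| = 6 * 11 = 66

66


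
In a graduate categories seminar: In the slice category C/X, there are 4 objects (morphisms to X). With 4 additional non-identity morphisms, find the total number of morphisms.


In the slice category C/X, objects are morphisms to X.
Identity morphisms: 4 (one per object of C/X).
Non-identity morphisms: 4.
Total = 4 + 4 = 8

8


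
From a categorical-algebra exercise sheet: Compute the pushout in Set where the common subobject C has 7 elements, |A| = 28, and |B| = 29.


The pushout A +_C B identifies the images of C in A and B.
|A +_C B| = |A| + |B| - |C| (for injections).
= 28 + 29 - 7 = 50

50


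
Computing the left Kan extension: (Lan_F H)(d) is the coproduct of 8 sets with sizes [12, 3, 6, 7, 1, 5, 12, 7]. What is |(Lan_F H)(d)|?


Pointwise, the left Kan extension (Lan_F H)(d) is the colimit, indexed
by the comma category (F downarrow d), of H composed with the
projection (F downarrow d) -> C. Here that colimit is given
as a coproduct (disjoint union) of sets, so its cardinality is the
sum of the sizes of the summands.
Coproduct of sets with sizes: 12 + 3 + 6 + 7 + 1 + 5 + 12 + 7
= 53

53


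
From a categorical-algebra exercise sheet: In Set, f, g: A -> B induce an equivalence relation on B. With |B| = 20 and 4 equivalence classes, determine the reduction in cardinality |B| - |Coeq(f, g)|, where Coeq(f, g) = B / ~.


The coequalizer Coeq(f, g) = B / ~ has one element per equivalence class.
|B| = 20, |Coeq(f, g)| = 4.
|B| - |Coeq(f, g)| = 20 - 4 = 16.

16


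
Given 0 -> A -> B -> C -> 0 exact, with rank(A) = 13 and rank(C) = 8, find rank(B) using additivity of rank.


For a short exact sequence 0 -> A -> B -> C -> 0,
rank is additive: rank(B) = rank(A) + rank(C).
rank(B) = 13 + 8 = 21

21


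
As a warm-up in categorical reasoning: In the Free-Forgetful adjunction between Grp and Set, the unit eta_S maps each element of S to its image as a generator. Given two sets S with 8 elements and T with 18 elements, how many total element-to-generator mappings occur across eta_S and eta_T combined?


The unit eta_X: X -> U(F(X)) of the Free-Forgetful adjunction
maps each element of X to a generator of F(X). For X = S + T (disjoint
union in Set), |S + T| = |S| + |T|.
Total mappings = 8 + 18 = 26.

26


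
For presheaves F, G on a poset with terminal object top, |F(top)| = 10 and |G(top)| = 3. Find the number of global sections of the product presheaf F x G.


Global sections of a presheaf on a poset with terminal top satisfy
Gamma(H) ~ H(top). Presheaves admit pointwise products, so
(F x G)(top) = F(top) x G(top) (Cartesian product).
|Gamma(F x G)| = |F(top)| * |G(top)| = 10 * 3 = 30.

30


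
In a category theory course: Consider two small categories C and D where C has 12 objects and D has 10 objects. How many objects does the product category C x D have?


The product category C x D has objects that are pairs (c, d).
Number of pairs = |Ob(C)| * |Ob(D)| = 12 * 10 = 120

120


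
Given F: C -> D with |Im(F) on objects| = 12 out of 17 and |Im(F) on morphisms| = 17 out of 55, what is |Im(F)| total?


The image of F consists of distinct objects and distinct morphisms.
|Im(F)| on objects = 12
|Im(F)| on morphisms = 17
Total image cardinality = 12 + 17 = 29

29


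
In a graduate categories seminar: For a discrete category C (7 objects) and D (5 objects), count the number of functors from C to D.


A functor from a discrete category C to D is determined by
where each object maps. Each of the 7 objects of C can map
to any of the 5 objects of D independently.
Number of functors = 5^7 = 78125

78125


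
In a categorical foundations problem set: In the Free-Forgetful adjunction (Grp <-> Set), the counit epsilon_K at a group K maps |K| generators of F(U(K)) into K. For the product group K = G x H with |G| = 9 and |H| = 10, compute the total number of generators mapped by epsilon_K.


The counit epsilon_K: F(U(K)) -> K of the Free-Forgetful adjunction
maps |K| generators of F(U(K)) into K. For K = G x H (the product group),
|G x H| = |G| * |H|.
Total generators mapped = 9 * 10 = 90.

90


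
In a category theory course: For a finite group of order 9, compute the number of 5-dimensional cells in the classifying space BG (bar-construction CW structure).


In the bar-construction CW model of BG, the n-cells are indexed by
n-tuples [g_1|...|g_n] of non-identity elements of G (degenerate
simplices with some g_i = e do not contribute cells), so there are
(|G| - 1)^n n-cells.
For dim = 5 with |G| = 9:
cells = (9 - 1)^5 = 8^5 = 32768

32768


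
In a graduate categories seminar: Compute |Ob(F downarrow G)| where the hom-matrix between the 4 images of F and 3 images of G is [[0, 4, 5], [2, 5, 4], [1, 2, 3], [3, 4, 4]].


Objects of (F downarrow G) are triples (a, b, h: F(a)->G(b)).
The count equals the sum of all entries in the hom-matrix.
sum(row 0) = 9
sum(row 1) = 11
sum(row 2) = 6
sum(row 3) = 11
Grand total = 37

37


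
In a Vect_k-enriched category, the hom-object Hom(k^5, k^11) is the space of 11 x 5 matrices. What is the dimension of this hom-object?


In Vect-enriched categories, Hom(k^n, k^m) is the space of m x n matrices.
dim(Hom(k^5, k^11)) = 11 * 5 = 55

55


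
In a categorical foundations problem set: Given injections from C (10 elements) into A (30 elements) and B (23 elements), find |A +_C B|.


The pushout A +_C B identifies the images of C in A and B.
|A +_C B| = |A| + |B| - |C| (for injections).
= 30 + 23 - 10 = 43

43


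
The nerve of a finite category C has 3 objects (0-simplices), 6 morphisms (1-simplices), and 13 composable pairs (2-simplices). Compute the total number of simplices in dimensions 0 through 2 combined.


The 2-skeleton of the nerve N(C) consists of simplices in dimensions 0, 1, 2:
  |N(C)_0| = 3 (objects)
  |N(C)_1| = 6 (morphisms)
  |N(C)_2| = 13 (composable pairs)
Total = 3 + 6 + 13 = 22

22


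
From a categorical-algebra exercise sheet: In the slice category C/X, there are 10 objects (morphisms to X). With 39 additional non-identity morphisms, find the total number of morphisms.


In the slice category C/X, objects are morphisms to X.
Identity morphisms: 10 (one per object of C/X).
Non-identity morphisms: 39.
Total = 10 + 39 = 49

49


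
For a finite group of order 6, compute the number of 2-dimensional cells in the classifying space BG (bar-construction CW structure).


In the bar-construction CW model of BG, the n-cells are indexed by
n-tuples [g_1|...|g_n] of non-identity elements of G (degenerate
simplices with some g_i = e do not contribute cells), so there are
(|G| - 1)^n n-cells.
For dim = 2 with |G| = 6:
cells = (6 - 1)^2 = 5^2 = 25

25


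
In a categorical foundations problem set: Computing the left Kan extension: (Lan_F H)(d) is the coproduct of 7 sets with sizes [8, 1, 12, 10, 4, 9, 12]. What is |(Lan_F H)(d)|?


Pointwise, the left Kan extension (Lan_F H)(d) is the colimit, indexed
by the comma category (F downarrow d), of H composed with the
projection (F downarrow d) -> C. Here that colimit is given
as a coproduct (disjoint union) of sets, so its cardinality is the
sum of the sizes of the summands.
Coproduct of sets with sizes: 8 + 1 + 12 + 10 + 4 + 9 + 12
= 56

56


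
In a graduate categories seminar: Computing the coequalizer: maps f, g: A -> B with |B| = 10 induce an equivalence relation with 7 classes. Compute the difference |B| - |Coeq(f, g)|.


The coequalizer Coeq(f, g) = B / ~ has one element per equivalence class.
|B| = 10, |Coeq(f, g)| = 7.
|B| - |Coeq(f, g)| = 10 - 7 = 3.

3


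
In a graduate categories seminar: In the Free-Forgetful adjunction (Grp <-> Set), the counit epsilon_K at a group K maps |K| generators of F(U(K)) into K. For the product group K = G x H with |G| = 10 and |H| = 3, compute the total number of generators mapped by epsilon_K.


The counit epsilon_K: F(U(K)) -> K of the Free-Forgetful adjunction
maps |K| generators of F(U(K)) into K. For K = G x H (the product group),
|G x H| = |G| * |H|.
Total generators mapped = 10 * 3 = 30.

30


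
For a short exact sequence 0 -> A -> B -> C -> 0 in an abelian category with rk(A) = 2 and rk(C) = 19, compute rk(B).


For a short exact sequence 0 -> A -> B -> C -> 0,
rank is additive: rank(B) = rank(A) + rank(C).
rank(B) = 2 + 19 = 21

21


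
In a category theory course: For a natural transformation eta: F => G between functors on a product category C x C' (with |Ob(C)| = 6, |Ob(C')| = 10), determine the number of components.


A natural transformation eta: F => G assigns one component morphism per
object of the domain category.
The domain is the product category C x C', so
|Ob(C x C')| = |Ob(C)| * |Ob(C')| = 6 * 10 = 60.
Therefore eta has 60 component morphisms.

60


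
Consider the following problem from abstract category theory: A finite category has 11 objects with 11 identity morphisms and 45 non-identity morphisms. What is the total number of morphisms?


Each object has an identity morphism, giving 11 identities.
Adding the 45 non-identity morphisms:
Total = 11 + 45 = 56

56


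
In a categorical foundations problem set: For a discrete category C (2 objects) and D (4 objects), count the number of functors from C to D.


A functor from a discrete category C to D is determined by
where each object maps. Each of the 2 objects of C can map
to any of the 4 objects of D independently.
Number of functors = 4^2 = 16

16


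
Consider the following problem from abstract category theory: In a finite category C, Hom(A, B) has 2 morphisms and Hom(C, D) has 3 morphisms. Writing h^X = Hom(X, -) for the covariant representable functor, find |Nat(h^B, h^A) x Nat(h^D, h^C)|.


By the Yoneda lemma, Nat(h^B, h^A) is isomorphic to Hom(A, B),
so |Nat(h^B, h^A)| = |Hom(A, B)| and |Nat(h^D, h^C)| = |Hom(C, D)|.
|Hom(A, B)| = 2, |Hom(C, D)| = 3.
|Nat(h^B, h^A) x Nat(h^D, h^C)| = 2 * 3 = 6

6


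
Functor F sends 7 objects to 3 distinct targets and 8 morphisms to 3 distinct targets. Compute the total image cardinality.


The image of F consists of distinct objects and distinct morphisms.
|Im(F)| on objects = 3
|Im(F)| on morphisms = 3
Total image cardinality = 3 + 3 = 6

6


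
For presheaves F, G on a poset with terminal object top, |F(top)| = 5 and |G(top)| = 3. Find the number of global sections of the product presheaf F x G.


Global sections of a presheaf on a poset with terminal top satisfy
Gamma(H) ~ H(top). Presheaves admit pointwise products, so
(F x G)(top) = F(top) x G(top) (Cartesian product).
|Gamma(F x G)| = |F(top)| * |G(top)| = 5 * 3 = 15.

15


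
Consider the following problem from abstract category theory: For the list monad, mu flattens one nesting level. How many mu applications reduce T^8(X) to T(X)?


Each application of mu: T^2 -> T removes one layer of nesting.
Starting at depth 8 (i.e., T^8(X)), we need to reach T(X).
Number of mu applications = 8 - 1 = 7

7


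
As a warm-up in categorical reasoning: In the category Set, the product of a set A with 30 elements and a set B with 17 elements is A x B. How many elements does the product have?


In Set, the product A x B is the Cartesian product.
By the universal property, |A x B| = |A| * |B|.
|A x B| = 30 * 17 = 510

510


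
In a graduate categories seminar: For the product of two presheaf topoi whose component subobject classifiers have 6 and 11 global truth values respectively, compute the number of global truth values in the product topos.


In a product of presheaf topoi E_1 x E_2, the subobject classifier
is Omega = Omega_1 x Omega_2 (componentwise), so
|Omega(top)| = |Omega_1(top_1)| * |Omega_2(top_2)|.
= 6 * 11 = 66.

66


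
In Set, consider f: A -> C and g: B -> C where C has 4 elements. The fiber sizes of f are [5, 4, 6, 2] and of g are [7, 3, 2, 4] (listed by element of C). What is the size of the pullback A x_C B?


The pullback A x_C B consists of pairs (a, b) with f(a) = g(b).
For each element c in C, the fiber product has |f^-1(c)| * |g^-1(c)| elements.
Summing over C: 5 * 7 + 4 * 3 + 6 * 2 + 2 * 4
= 35 + 12 + 12 + 8 = 67

67


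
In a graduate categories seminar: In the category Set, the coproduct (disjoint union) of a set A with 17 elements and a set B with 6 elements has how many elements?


In Set, the coproduct A + B is the disjoint union.
|A + B| = |A| + |B| = 17 + 6 = 23

23


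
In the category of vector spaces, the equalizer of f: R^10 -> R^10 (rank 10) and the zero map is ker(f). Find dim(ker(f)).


The equalizer of f and the zero map is ker(f).
By the rank-nullity theorem: dim(ker(f)) = dim(domain) - rank(f).
dim(ker(f)) = 10 - 10 = 0

0


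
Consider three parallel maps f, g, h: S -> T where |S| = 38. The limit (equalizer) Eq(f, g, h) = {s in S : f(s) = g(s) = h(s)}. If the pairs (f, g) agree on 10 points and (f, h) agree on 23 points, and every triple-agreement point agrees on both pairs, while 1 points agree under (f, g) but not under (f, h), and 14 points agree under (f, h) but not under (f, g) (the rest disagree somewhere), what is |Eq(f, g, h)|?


Eq(f, g, h) is the triple-agreement set: points in S where all three
maps take the same value. Using inclusion-exclusion on the pairwise data:
Pair (f, g) agrees on 10 points; pair (f, h) on 23 points.
Points agreeing under (f, g) but not (f, h) = 1; under (f, h) but not (f, g) = 14.
Triple-agreement = agreement-in-(f, g) minus points that agree under (f, g) but not (f, h):
|Eq(f, g, h)| = 10 - 1 = 9
(cross-check via (f, h): 23 - 14 = 9.)

9


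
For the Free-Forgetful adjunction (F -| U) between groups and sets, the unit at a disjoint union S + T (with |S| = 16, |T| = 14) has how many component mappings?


The unit eta_X: X -> U(F(X)) of the Free-Forgetful adjunction
maps each element of X to a generator of F(X). For X = S + T (disjoint
union in Set), |S + T| = |S| + |T|.
Total mappings = 16 + 14 = 30.

30


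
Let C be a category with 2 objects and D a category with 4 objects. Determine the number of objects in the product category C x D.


The product category C x D has objects that are pairs (c, d).
Number of pairs = |Ob(C)| * |Ob(D)| = 2 * 4 = 8

8


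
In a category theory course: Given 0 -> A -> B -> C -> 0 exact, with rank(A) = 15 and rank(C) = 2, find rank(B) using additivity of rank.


For a short exact sequence 0 -> A -> B -> C -> 0,
rank is additive: rank(B) = rank(A) + rank(C).
rank(B) = 15 + 2 = 17

17


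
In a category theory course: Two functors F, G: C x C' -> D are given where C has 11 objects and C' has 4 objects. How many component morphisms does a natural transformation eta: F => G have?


A natural transformation eta: F => G assigns one component morphism per
object of the domain category.
The domain is the product category C x C', so
|Ob(C x C')| = |Ob(C)| * |Ob(C')| = 11 * 4 = 44.
Therefore eta has 44 component morphisms.

44


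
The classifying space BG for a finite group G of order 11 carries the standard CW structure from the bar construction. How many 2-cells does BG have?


In the bar-construction CW model of BG, the n-cells are indexed by
n-tuples [g_1|...|g_n] of non-identity elements of G (degenerate
simplices with some g_i = e do not contribute cells), so there are
(|G| - 1)^n n-cells.
For dim = 2 with |G| = 11:
cells = (11 - 1)^2 = 10^2 = 100

100


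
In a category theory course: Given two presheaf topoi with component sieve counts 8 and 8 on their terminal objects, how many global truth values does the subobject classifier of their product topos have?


In a product of presheaf topoi E_1 x E_2, the subobject classifier
is Omega = Omega_1 x Omega_2 (componentwise), so
|Omega(top)| = |Omega_1(top_1)| * |Omega_2(top_2)|.
= 8 * 8 = 64.

64


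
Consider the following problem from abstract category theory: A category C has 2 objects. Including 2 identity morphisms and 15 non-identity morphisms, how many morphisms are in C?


Each object has an identity morphism, giving 2 identities.
Adding the 15 non-identity morphisms:
Total = 2 + 15 = 17

17


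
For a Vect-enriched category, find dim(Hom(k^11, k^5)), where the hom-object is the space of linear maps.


In Vect-enriched categories, Hom(k^n, k^m) is the space of m x n matrices.
dim(Hom(k^11, k^5)) = 5 * 11 = 55

55


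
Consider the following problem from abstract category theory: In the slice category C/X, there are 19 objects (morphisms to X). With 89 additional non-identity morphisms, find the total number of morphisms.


In the slice category C/X, objects are morphisms to X.
Identity morphisms: 19 (one per object of C/X).
Non-identity morphisms: 89.
Total = 19 + 89 = 108

108


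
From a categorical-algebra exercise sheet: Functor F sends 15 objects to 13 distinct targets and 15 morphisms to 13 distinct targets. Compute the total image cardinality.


The image of F consists of distinct objects and distinct morphisms.
|Im(F)| on objects = 13
|Im(F)| on morphisms = 13
Total image cardinality = 13 + 13 = 26

26


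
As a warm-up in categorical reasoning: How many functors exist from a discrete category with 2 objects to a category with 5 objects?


A functor from a discrete category C to D is determined by
where each object maps. Each of the 2 objects of C can map
to any of the 5 objects of D independently.
Number of functors = 5^2 = 25

25


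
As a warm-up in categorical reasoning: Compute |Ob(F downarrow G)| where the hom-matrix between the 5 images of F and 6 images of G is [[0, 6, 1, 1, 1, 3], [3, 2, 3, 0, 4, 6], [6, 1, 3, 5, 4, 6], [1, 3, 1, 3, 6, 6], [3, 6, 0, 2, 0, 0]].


Objects of (F downarrow G) are triples (a, b, h: F(a)->G(b)).
The count equals the sum of all entries in the hom-matrix.
sum(row 0) = 12
sum(row 1) = 18
sum(row 2) = 25
sum(row 3) = 20
sum(row 4) = 11
Grand total = 86

86


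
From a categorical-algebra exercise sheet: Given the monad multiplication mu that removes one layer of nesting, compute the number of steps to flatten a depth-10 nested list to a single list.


Each application of mu: T^2 -> T removes one layer of nesting.
Starting at depth 10 (i.e., T^10(X)), we need to reach T(X).
Number of mu applications = 10 - 1 = 9

9


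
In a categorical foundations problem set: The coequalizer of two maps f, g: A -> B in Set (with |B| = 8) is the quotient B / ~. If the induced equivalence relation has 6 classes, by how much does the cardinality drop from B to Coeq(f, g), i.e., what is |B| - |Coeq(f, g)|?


The coequalizer Coeq(f, g) = B / ~ has one element per equivalence class.
|B| = 8, |Coeq(f, g)| = 6.
|B| - |Coeq(f, g)| = 8 - 6 = 2.

2


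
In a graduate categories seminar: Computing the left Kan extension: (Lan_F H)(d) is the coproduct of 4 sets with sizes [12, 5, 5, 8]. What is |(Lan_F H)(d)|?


Pointwise, the left Kan extension (Lan_F H)(d) is the colimit, indexed
by the comma category (F downarrow d), of H composed with the
projection (F downarrow d) -> C. Here that colimit is given
as a coproduct (disjoint union) of sets, so its cardinality is the
sum of the sizes of the summands.
Coproduct of sets with sizes: 12 + 5 + 5 + 8
= 30

30


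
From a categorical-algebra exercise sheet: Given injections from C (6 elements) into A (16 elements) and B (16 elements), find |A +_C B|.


The pushout A +_C B identifies the images of C in A and B.
|A +_C B| = |A| + |B| - |C| (for injections).
= 16 + 16 - 6 = 26

26


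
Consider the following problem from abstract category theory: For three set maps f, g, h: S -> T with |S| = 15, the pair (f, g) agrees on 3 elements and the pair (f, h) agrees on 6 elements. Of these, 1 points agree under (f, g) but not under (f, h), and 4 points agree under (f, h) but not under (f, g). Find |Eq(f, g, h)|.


Eq(f, g, h) is the triple-agreement set: points in S where all three
maps take the same value. Using inclusion-exclusion on the pairwise data:
Pair (f, g) agrees on 3 points; pair (f, h) on 6 points.
Points agreeing under (f, g) but not (f, h) = 1; under (f, h) but not (f, g) = 4.
Triple-agreement = agreement-in-(f, g) minus points that agree under (f, g) but not (f, h):
|Eq(f, g, h)| = 3 - 1 = 2
(cross-check via (f, h): 6 - 4 = 2.)

2


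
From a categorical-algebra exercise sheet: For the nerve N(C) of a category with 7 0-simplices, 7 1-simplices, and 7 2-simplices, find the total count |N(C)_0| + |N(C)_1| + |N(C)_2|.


The 2-skeleton of the nerve N(C) consists of simplices in dimensions 0, 1, 2:
  |N(C)_0| = 7 (objects)
  |N(C)_1| = 7 (morphisms)
  |N(C)_2| = 7 (composable pairs)
Total = 7 + 7 + 7 = 21

21


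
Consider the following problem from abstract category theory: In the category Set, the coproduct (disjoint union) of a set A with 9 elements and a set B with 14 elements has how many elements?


In Set, the coproduct A + B is the disjoint union.
|A + B| = |A| + |B| = 9 + 14 = 23

23


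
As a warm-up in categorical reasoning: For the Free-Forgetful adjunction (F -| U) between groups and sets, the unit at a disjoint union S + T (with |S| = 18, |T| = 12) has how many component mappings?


The unit eta_X: X -> U(F(X)) of the Free-Forgetful adjunction
maps each element of X to a generator of F(X). For X = S + T (disjoint
union in Set), |S + T| = |S| + |T|.
Total mappings = 18 + 12 = 30.

30


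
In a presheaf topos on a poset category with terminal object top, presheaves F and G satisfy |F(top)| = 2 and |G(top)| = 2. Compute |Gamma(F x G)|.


Global sections of a presheaf on a poset with terminal top satisfy
Gamma(H) ~ H(top). Presheaves admit pointwise products, so
(F x G)(top) = F(top) x G(top) (Cartesian product).
|Gamma(F x G)| = |F(top)| * |G(top)| = 2 * 2 = 4.

4


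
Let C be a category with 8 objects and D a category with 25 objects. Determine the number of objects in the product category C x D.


The product category C x D has objects that are pairs (c, d).
Number of pairs = |Ob(C)| * |Ob(D)| = 8 * 25 = 200

200


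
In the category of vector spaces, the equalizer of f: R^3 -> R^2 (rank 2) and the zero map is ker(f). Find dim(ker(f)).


The equalizer of f and the zero map is ker(f).
By the rank-nullity theorem: dim(ker(f)) = dim(domain) - rank(f).
dim(ker(f)) = 3 - 2 = 1

1


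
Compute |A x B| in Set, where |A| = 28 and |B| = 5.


In Set, the product A x B is the Cartesian product.
By the universal property, |A x B| = |A| * |B|.
|A x B| = 28 * 5 = 140

140


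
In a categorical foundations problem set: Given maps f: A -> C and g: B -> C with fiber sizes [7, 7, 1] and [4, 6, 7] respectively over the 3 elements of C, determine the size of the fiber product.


The pullback A x_C B consists of pairs (a, b) with f(a) = g(b).
For each element c in C, the fiber product has |f^-1(c)| * |g^-1(c)| elements.
Summing over C: 7 * 4 + 7 * 6 + 1 * 7
= 28 + 42 + 7 = 77

77


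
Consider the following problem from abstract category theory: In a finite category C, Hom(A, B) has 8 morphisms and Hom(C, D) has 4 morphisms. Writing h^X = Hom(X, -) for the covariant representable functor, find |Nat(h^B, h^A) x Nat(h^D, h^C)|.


By the Yoneda lemma, Nat(h^B, h^A) is isomorphic to Hom(A, B),
so |Nat(h^B, h^A)| = |Hom(A, B)| and |Nat(h^D, h^C)| = |Hom(C, D)|.
|Hom(A, B)| = 8, |Hom(C, D)| = 4.
|Nat(h^B, h^A) x Nat(h^D, h^C)| = 8 * 4 = 32

32


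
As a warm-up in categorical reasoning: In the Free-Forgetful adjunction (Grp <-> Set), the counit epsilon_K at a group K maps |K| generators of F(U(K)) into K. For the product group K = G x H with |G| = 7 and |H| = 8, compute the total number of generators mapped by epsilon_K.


The counit epsilon_K: F(U(K)) -> K of the Free-Forgetful adjunction
maps |K| generators of F(U(K)) into K. For K = G x H (the product group),
|G x H| = |G| * |H|.
Total generators mapped = 7 * 8 = 56.

56


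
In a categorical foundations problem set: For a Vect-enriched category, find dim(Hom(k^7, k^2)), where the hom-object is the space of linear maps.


In Vect-enriched categories, Hom(k^n, k^m) is the space of m x n matrices.
dim(Hom(k^7, k^2)) = 2 * 7 = 14

14


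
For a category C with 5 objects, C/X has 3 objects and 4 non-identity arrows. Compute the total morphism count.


In the slice category C/X, objects are morphisms to X.
Identity morphisms: 3 (one per object of C/X).
Non-identity morphisms: 4.
Total = 3 + 4 = 7

7


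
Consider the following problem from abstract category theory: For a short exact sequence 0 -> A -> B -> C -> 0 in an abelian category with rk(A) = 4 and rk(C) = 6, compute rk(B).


For a short exact sequence 0 -> A -> B -> C -> 0,
rank is additive: rank(B) = rank(A) + rank(C).
rank(B) = 4 + 6 = 10

10


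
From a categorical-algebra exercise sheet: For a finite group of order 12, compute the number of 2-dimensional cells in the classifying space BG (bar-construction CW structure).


In the bar-construction CW model of BG, the n-cells are indexed by
n-tuples [g_1|...|g_n] of non-identity elements of G (degenerate
simplices with some g_i = e do not contribute cells), so there are
(|G| - 1)^n n-cells.
For dim = 2 with |G| = 12:
cells = (12 - 1)^2 = 11^2 = 121

121
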